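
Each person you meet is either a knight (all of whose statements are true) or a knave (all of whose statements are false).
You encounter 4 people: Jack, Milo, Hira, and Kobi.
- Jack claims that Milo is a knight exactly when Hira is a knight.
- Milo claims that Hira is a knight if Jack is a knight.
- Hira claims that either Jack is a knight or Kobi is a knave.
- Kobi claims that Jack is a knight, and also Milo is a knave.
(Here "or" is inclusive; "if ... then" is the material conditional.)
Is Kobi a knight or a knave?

Kobi is a knave.

Consistent assignments: {Jack=knight, Milo=knight, Hira=knight, Kobi=knave}
In every consistent assignment, Kobi is a knave.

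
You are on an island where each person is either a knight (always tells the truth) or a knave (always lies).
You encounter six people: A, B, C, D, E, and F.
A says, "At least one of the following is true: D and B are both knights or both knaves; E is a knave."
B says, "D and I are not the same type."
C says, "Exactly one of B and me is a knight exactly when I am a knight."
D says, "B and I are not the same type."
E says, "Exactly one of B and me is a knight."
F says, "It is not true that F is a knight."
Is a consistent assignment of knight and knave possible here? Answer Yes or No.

No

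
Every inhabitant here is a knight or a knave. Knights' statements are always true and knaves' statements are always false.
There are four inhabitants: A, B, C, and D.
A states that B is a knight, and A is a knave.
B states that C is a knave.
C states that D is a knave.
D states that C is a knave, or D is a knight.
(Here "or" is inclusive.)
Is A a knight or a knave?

A is a knave.

Consistent assignments: {A=knave, B=knave, C=knight, D=knave}
In every consistent assignment, A is a knave.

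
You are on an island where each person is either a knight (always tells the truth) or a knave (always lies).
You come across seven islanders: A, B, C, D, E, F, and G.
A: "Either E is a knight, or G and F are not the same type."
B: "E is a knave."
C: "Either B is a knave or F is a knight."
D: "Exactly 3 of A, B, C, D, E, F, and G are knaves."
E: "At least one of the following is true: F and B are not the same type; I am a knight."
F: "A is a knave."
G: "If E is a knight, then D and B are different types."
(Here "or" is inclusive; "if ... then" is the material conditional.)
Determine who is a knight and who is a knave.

A is a knight; "either E is a knight, or G and F are not the same type" is true, as required.
B is a knave, and the claim "E is a knave" is indeed false.
As a knight, C's statement "either B is a knave or F is a knight" should be true; it is.
D is a knave, so "exactly 3 of A, B, C, D, E, F, and G are knaves" must be false — and it is.
Since E is a knight, "at least one of the following is true: F and B are not the same type; I am a knight" needs to be true, which holds.
F is a knave; "A is a knave" is false, as required.
G is a knave; "if E is a knight, then D and B are different types" is false, as required.

A is a knight, B is a knave, C is a knight, D is a knave, E is a knight, F is a knave, and G is a knave.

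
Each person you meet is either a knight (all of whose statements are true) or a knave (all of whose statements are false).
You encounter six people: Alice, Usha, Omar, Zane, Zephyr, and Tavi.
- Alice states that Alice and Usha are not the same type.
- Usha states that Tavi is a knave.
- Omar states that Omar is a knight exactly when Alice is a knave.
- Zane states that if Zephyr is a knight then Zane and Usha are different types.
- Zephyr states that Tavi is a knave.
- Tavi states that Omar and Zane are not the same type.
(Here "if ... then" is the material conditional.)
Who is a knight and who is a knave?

Alice is a knave, Usha is a knave, Omar is a knave, Zane is a knight, Zephyr is a knave, and Tavi is a knight.

Alice is a knave, and the claim "Alice and Usha are not the same type" is indeed False.
Usha is a knave; "Tavi is a knave" is False, as required.
Omar is a knave, so "Omar is a knight exactly when Alice is a knave" must be False — and it is.
Zane is a knight; "if Zephyr is a knight then Zane and Usha are different types" is True, as required.
Zephyr is a knave, so "Tavi is a knave" must be False — and it is.
Tavi is a knight; "Omar and Zane are not the same type" is True, as required.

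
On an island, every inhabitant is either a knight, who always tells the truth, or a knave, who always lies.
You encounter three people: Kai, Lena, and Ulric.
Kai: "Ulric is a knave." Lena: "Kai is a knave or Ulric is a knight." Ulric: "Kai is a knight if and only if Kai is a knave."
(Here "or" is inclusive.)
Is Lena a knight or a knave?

Lena is a knave.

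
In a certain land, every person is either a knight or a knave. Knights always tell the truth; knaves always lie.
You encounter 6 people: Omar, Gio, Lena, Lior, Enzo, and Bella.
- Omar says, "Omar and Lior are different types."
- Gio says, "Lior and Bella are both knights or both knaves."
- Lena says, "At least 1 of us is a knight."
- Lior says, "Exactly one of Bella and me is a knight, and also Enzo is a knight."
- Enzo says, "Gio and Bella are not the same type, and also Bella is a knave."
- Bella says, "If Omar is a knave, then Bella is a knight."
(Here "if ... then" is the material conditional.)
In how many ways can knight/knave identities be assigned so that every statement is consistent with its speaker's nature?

3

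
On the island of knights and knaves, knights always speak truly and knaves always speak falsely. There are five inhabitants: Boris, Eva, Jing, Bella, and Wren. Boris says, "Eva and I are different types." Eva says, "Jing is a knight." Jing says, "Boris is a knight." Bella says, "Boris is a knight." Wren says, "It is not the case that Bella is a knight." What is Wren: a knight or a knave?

Wren is a knight.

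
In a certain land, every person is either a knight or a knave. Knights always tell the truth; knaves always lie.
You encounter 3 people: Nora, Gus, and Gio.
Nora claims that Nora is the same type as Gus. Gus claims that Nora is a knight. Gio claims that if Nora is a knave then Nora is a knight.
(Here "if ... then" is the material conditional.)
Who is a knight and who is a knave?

Knights: Nora, Gus, and Gio. Knaves: none.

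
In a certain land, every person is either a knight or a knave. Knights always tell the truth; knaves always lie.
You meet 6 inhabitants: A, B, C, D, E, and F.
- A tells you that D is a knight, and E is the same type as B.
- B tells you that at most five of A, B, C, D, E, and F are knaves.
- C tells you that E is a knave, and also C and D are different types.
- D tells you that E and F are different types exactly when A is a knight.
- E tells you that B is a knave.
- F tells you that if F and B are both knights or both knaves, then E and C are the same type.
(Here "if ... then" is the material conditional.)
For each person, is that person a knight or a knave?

A is a knave, B is a knight, C is a knave, D is a knave, E is a knave, and F is a knight.

A is a knave, so "D is a knight, and E is the same type as B" must be False — and it is.
As a knight, B's statement "at most five of A, B, C, D, E, and F are knaves" should be True; it is.
C is a knave, so "E is a knave, and also C and D are different types" must be False — and it is.
As a knave, D's statement "E and F are different types exactly when A is a knight" should be False; it is.
E is a knave, so "B is a knave" must be False — and it is.
Since F is a knight, "if F and B are both knights or both knaves, then E and C are the same type" needs to be True, which holds.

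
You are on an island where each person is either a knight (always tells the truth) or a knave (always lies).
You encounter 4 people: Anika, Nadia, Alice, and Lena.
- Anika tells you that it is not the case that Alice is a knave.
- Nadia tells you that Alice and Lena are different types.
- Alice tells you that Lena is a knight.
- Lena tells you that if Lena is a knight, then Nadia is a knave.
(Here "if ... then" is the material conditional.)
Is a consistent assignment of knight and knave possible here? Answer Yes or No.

Yes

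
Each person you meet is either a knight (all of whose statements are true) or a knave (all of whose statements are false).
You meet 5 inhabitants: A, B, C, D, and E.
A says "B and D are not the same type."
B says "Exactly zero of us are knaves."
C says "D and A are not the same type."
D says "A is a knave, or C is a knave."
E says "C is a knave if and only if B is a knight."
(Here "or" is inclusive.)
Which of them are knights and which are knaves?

A is a knight, B is a knave, C is a knave, D is a knight, and E is a knave.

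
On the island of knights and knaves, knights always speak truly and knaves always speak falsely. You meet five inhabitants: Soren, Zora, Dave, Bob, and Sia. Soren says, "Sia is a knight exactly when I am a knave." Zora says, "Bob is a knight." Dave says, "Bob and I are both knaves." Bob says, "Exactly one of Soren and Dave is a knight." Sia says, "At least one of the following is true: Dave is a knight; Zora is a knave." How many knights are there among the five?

3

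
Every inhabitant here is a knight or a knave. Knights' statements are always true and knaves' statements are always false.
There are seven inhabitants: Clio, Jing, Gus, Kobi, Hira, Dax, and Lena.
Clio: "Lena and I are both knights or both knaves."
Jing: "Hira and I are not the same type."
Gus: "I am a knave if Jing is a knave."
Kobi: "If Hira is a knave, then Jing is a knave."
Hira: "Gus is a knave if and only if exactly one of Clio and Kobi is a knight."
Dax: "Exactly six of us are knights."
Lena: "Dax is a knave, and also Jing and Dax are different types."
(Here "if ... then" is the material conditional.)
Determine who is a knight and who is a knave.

Clio is a knight, Jing is a knight, Gus is a knight, Kobi is a knave, Hira is a knave, Dax is a knave, and Lena is a knight.

Clio (knight): "Lena and I are both knights or both knaves" — True. ✓
Jing is a knight, so "Hira and I are not the same type" must be True — and it is.
Gus is a knight, so "I am a knave if Jing is a knave" must be True — and it is.
Kobi (knave): "if Hira is a knave, then Jing is a knave" — False. ✓
Hira is a knave, so "Gus is a knave if and only if exactly one of Clio and Kobi is a knight" must be False — and it is.
Dax is a knave; "exactly six of us are knights" is False, as required.
As a knight, Lena's statement "Dax is a knave, and also Jing and Dax are different types" should be True; it is.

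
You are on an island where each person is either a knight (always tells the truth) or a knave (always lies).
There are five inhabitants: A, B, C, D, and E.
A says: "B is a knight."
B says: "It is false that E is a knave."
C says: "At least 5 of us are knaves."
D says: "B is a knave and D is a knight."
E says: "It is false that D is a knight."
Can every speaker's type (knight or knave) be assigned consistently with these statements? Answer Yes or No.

Yes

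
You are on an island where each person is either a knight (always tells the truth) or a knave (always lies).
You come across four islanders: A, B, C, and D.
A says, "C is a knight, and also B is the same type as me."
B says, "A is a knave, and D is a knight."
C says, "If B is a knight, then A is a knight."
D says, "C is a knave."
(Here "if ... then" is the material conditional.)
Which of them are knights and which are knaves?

A is a knave, and the claim "C is a knight, and also B is the same type as me" is indeed false.
Since B is a knight, "A is a knave, and D is a knight" needs to be True, which holds.
C is a knave; "if B is a knight, then A is a knight" is false, as required.
Since D is a knight, "C is a knave" needs to be True, which holds.

A is a knave, B is a knight, C is a knave, and D is a knight.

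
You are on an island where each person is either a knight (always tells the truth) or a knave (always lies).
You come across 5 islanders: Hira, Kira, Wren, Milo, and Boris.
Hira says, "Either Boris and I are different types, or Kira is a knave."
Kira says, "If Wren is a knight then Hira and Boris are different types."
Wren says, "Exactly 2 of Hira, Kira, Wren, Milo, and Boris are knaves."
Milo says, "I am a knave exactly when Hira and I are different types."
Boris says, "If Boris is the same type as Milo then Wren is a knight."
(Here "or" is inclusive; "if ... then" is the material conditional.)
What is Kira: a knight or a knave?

Kira is a knight.

Consistent assignments: {Hira=knave, Kira=knight, Wren=knave, Milo=knave, Boris=knave}
In every consistent assignment, Kira is a knight.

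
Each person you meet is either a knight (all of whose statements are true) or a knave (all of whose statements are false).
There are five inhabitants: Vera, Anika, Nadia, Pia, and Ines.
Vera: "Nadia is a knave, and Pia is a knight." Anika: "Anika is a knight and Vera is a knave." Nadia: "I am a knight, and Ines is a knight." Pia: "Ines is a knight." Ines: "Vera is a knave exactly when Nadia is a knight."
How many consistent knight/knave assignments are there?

5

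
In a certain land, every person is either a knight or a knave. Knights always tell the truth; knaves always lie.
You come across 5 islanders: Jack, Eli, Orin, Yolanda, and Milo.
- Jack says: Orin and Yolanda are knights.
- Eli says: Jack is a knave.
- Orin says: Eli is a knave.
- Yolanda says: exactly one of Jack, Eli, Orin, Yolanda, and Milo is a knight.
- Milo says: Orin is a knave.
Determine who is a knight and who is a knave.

As a knave, Jack's statement "Orin and Yolanda are knights" should be False; it is.
Eli (knight): "Jack is a knave" — true. ✓
Orin is a knave, so "Eli is a knave" must be False — and it is.
Yolanda (knave): "exactly one of Jack, Eli, Orin, Yolanda, and Milo is a knight" — False. ✓
Milo is a knight, and the claim "Orin is a knave" is indeed true.

Knights: Eli and Milo. Knaves: Jack, Orin, and Yolanda.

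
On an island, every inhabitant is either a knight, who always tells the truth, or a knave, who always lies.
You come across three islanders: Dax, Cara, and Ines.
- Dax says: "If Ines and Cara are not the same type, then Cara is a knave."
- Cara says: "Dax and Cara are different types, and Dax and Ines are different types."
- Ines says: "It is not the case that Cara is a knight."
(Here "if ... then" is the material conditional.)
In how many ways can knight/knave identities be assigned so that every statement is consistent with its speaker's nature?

1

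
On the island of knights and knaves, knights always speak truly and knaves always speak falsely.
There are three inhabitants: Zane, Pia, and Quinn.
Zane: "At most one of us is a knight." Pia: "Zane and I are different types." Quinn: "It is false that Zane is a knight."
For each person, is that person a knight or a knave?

Knights: Pia and Quinn. Knaves: Zane.

Zane is a knave; "at most one of us is a knight" is false, as required.
As a knight, Pia's statement "Zane and I are different types" should be true; it is.
Quinn is a knight, so "it is false that Zane is a knight" must be true — and it is.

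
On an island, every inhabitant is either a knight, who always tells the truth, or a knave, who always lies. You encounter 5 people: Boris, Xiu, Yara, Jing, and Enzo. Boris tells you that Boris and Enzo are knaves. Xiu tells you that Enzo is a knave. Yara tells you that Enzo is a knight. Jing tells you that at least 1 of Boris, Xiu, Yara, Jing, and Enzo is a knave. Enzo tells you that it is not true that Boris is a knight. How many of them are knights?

3

The unique consistent assignment is Boris=knave, Xiu=knave, Yara=knight, Jing=knight, Enzo=knight.
That has 3 knights.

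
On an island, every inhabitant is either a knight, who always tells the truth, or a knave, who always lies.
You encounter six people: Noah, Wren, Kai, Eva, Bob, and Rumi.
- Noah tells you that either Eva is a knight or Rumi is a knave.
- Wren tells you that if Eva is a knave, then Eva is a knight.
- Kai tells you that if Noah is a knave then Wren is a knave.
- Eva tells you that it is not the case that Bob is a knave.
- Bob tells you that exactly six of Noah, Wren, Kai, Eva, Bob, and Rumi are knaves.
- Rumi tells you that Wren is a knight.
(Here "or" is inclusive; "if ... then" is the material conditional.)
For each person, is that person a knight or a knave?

Since Noah is a knight, "either Eva is a knight or Rumi is a knave" needs to be True, which holds.
Wren is a knave, and the claim "if Eva is a knave, then Eva is a knight" is indeed False.
Kai is a knight, and the claim "if Noah is a knave then Wren is a knave" is indeed True.
Since Eva is a knave, "it is not the case that Bob is a knave" needs to be False, which holds.
Bob (knave): "exactly six of Noah, Wren, Kai, Eva, Bob, and Rumi are knaves" — False. ✓
Rumi is a knave, so "Wren is a knight" must be False — and it is.

Noah is a knight, Wren is a knave, Kai is a knight, Eva is a knave, Bob is a knave, and Rumi is a knave.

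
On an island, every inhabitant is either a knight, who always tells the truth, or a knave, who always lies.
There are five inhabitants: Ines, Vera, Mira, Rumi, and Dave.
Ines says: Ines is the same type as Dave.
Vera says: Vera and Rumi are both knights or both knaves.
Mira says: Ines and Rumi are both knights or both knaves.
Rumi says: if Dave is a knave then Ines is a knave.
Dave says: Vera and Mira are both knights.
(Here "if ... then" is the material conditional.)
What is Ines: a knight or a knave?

Consistent assignments: {Ines=knight, Vera=knight, Mira=knight, Rumi=knight, Dave=knight}
In every consistent assignment, Ines is a knight.

Ines is a knight.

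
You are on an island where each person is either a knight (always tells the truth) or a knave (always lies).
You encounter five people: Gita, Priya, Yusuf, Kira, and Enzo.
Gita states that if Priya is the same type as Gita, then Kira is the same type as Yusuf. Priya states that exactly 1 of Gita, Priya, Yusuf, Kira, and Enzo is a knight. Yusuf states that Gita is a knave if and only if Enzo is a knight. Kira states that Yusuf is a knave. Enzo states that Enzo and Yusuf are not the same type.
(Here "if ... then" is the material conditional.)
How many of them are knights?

The unique consistent assignment is Gita=knight, Priya=knave, Yusuf=knave, Kira=knight, Enzo=knight.
That has 3 knights.

3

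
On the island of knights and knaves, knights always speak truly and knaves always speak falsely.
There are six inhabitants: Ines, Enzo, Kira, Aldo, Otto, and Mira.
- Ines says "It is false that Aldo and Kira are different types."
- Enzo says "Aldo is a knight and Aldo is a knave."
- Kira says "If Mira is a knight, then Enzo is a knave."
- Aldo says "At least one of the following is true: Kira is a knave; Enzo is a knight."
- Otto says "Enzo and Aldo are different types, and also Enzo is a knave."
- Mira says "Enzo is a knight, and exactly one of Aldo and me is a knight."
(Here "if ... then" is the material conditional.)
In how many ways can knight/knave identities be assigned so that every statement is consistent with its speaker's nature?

1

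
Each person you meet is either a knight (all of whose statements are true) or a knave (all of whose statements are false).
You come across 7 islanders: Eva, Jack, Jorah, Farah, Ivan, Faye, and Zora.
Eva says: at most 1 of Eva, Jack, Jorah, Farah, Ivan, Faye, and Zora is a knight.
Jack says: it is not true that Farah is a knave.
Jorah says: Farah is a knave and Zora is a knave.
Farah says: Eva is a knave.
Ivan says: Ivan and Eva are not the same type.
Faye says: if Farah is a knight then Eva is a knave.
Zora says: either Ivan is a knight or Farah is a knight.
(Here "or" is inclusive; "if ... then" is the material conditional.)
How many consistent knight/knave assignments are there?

2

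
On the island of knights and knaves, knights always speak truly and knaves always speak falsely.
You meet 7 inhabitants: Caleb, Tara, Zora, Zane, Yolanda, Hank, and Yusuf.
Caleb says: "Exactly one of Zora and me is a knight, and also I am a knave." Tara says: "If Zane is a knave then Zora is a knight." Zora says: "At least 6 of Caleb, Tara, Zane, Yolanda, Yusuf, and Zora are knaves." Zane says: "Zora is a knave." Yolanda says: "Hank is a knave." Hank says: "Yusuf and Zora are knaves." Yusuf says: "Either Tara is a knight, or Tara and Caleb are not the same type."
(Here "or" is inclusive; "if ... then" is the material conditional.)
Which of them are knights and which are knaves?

Since Caleb is a knave, "exactly one of Zora and me is a knight, and also I am a knave" needs to be false, which holds.
As a knight, Tara's statement "if Zane is a knave then Zora is a knight" should be true; it is.
Since Zora is a knave, "at least 6 of Caleb, Tara, Zane, Yolanda, Yusuf, and Zora are knaves" needs to be false, which holds.
Zane is a knight; "Zora is a knave" is true, as required.
Yolanda is a knight, and the claim "Hank is a knave" is indeed true.
Since Hank is a knave, "Yusuf and Zora are knaves" needs to be false, which holds.
Yusuf is a knight, and the claim "either Tara is a knight, or Tara and Caleb are not the same type" is indeed true.

Caleb is a knave, Tara is a knight, Zora is a knave, Zane is a knight, Yolanda is a knight, Hank is a knave, and Yusuf is a knight.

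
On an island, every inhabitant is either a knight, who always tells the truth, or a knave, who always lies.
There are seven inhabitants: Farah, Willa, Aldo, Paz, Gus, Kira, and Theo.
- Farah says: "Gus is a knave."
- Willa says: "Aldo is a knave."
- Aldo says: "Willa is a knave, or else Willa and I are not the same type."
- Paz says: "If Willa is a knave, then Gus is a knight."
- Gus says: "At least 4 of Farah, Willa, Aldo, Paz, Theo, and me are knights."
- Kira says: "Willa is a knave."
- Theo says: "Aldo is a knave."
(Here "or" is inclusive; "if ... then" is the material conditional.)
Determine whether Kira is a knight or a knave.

Consistent assignments: {Farah=knight, Willa=knave, Aldo=knight, Paz=knave, Gus=knave, Kira=knight, Theo=knave}
In every consistent assignment, Kira is a knight.

Kira is a knight.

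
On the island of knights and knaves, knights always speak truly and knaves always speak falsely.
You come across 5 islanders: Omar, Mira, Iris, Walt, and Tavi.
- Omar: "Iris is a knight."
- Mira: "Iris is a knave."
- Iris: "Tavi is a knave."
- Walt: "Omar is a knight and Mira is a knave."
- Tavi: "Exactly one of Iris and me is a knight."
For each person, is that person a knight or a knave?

Knights: Mira and Tavi. Knaves: Omar, Iris, and Walt.

Omar is a knave, so "Iris is a knight" must be false — and it is.
Mira is a knight, so "Iris is a knave" must be true — and it is.
Iris is a knave, so "Tavi is a knave" must be false — and it is.
As a knave, Walt's statement "Omar is a knight and Mira is a knave" should be false; it is.
Tavi (knight): "exactly one of Iris and me is a knight" — true. ✓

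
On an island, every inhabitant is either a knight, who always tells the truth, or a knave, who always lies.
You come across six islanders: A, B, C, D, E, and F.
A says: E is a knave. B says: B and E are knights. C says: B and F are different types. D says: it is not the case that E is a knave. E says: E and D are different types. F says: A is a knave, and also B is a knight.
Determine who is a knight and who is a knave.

A is a knight, B is a knave, C is a knave, D is a knave, E is a knave, and F is a knave.

A (knight): "E is a knave" — true. ✓
Since B is a knave, "B and E are knights" needs to be false, which holds.
C is a knave, and the claim "B and F are different types" is indeed false.
D is a knave; "it is not the case that E is a knave" is false, as required.
E is a knave, so "E and D are different types" must be false — and it is.
F is a knave; "A is a knave, and also B is a knight" is false, as required.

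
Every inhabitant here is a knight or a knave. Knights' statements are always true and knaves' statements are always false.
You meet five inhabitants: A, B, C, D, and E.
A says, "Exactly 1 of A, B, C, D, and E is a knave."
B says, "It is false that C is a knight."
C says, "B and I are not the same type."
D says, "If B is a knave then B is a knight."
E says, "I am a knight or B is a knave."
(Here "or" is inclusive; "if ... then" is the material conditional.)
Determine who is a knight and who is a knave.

A (knave): "exactly 1 of A, B, C, D, and E is a knave" — false. ✓
B is a knave, and the claim "it is false that C is a knight" is indeed false.
Since C is a knight, "B and I are not the same type" needs to be True, which holds.
Since D is a knave, "if B is a knave then B is a knight" needs to be false, which holds.
E is a knight, and the claim "I am a knight or B is a knave" is indeed True.

A is a knave, B is a knave, C is a knight, D is a knave, and E is a knight.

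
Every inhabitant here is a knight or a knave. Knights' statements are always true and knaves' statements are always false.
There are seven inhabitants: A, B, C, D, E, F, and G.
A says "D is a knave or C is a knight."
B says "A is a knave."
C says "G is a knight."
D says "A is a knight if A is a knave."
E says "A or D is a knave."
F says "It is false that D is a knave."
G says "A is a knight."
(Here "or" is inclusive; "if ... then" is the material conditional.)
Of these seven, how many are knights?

5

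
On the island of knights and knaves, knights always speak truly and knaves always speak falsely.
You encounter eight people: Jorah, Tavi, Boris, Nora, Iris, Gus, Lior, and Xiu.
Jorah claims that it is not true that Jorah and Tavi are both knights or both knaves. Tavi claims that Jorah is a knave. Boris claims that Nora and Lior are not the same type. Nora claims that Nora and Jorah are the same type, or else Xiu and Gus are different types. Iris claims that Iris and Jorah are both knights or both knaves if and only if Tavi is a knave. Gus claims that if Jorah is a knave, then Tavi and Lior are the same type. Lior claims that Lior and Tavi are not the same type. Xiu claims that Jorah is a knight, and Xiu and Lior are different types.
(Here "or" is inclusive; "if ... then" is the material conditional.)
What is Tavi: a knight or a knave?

Tavi is a knave.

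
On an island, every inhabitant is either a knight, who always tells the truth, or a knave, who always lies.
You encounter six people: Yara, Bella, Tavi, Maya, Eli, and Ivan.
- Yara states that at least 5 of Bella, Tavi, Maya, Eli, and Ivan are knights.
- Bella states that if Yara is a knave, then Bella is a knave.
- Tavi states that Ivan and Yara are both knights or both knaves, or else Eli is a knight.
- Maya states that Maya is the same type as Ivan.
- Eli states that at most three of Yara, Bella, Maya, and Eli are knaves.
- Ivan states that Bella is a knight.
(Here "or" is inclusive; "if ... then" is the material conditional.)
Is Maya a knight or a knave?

Consistent assignments: {Yara=knight, Bella=knight, Tavi=knight, Maya=knight, Eli=knight, Ivan=knight}
In every consistent assignment, Maya is a knight.

Maya is a knight.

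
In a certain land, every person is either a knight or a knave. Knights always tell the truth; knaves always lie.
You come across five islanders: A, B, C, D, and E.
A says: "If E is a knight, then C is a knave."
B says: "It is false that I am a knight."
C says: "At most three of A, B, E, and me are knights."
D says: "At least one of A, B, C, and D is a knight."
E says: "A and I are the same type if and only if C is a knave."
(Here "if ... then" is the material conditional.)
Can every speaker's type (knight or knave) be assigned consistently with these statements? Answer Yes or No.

No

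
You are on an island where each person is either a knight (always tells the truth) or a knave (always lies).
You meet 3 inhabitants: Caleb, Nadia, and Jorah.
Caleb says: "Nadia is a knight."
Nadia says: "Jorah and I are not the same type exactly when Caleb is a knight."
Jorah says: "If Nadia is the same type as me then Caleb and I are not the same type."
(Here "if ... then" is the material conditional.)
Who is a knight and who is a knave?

Caleb (knave): "Nadia is a knight" — False. ✓
As a knave, Nadia's statement "Jorah and I are not the same type exactly when Caleb is a knight" should be False; it is.
Jorah (knight): "if Nadia is the same type as me then Caleb and I are not the same type" — true. ✓

Caleb is a knave, Nadia is a knave, and Jorah is a knight.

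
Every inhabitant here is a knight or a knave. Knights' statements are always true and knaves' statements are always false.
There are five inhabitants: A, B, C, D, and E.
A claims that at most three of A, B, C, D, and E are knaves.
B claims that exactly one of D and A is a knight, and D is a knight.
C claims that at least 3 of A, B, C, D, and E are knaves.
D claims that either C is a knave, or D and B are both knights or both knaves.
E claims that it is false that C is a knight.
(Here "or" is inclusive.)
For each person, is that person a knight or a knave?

A is a knight, B is a knave, C is a knave, D is a knight, and E is a knight.

A is a knight, so "at most three of A, B, C, D, and E are knaves" must be True — and it is.
B is a knave, so "exactly one of D and A is a knight, and D is a knight" must be False — and it is.
C is a knave; "at least 3 of A, B, C, D, and E are knaves" is False, as required.
D is a knight; "either C is a knave, or D and B are both knights or both knaves" is True, as required.
E (knight): "it is false that C is a knight" — True. ✓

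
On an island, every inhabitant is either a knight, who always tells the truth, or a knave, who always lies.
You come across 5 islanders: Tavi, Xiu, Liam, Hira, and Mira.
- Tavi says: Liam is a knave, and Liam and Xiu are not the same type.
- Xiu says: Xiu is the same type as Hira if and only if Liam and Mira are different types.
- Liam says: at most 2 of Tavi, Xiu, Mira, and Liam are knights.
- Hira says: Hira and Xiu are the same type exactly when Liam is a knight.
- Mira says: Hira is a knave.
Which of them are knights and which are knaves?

Since Tavi is a knave, "Liam is a knave, and Liam and Xiu are not the same type" needs to be false, which holds.
Xiu (knight): "Xiu is the same type as Hira if and only if Liam and Mira are different types" — True. ✓
Liam (knight): "at most 2 of Tavi, Xiu, Mira, and Liam are knights" — True. ✓
Since Hira is a knight, "Hira and Xiu are the same type exactly when Liam is a knight" needs to be True, which holds.
Since Mira is a knave, "Hira is a knave" needs to be false, which holds.

Tavi is a knave, Xiu is a knight, Liam is a knight, Hira is a knight, and Mira is a knave.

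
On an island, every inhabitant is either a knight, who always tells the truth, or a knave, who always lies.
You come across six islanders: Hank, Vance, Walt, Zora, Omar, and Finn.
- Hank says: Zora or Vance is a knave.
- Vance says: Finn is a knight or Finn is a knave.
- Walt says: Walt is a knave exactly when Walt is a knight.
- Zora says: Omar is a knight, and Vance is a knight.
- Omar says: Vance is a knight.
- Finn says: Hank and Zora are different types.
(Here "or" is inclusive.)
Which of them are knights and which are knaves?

Knights: Vance, Zora, Omar, and Finn. Knaves: Hank and Walt.

Hank is a knave, so "Zora or Vance is a knave" must be False — and it is.
Vance is a knight, and the claim "Finn is a knight or Finn is a knave" is indeed true.
Since Walt is a knave, "Walt is a knave exactly when Walt is a knight" needs to be False, which holds.
Zora (knight): "Omar is a knight, and Vance is a knight" — true. ✓
As a knight, Omar's statement "Vance is a knight" should be true; it is.
Finn is a knight; "Hank and Zora are different types" is true, as required.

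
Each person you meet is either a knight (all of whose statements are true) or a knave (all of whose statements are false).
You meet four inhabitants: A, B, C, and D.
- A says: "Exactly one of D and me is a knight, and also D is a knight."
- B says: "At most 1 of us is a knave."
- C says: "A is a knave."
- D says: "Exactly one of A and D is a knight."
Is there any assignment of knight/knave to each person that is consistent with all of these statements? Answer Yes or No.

Yes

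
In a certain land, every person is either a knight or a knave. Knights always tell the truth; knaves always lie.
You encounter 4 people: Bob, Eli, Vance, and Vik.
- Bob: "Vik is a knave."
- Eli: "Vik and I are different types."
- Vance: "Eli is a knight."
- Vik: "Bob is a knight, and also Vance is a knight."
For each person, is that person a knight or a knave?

As a knight, Bob's statement "Vik is a knave" should be True; it is.
Since Eli is a knave, "Vik and I are different types" needs to be false, which holds.
Since Vance is a knave, "Eli is a knight" needs to be false, which holds.
Vik is a knave, and the claim "Bob is a knight, and also Vance is a knight" is indeed false.

Knights: Bob. Knaves: Eli, Vance, and Vik.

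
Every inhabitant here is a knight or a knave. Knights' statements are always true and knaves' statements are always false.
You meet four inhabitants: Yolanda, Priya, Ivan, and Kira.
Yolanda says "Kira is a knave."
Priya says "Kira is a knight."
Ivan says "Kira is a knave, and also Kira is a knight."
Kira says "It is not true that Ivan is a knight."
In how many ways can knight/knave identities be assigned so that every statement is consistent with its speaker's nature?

Consistent assignments:
  Yolanda=knave, Priya=knight, Ivan=knave, Kira=knight

1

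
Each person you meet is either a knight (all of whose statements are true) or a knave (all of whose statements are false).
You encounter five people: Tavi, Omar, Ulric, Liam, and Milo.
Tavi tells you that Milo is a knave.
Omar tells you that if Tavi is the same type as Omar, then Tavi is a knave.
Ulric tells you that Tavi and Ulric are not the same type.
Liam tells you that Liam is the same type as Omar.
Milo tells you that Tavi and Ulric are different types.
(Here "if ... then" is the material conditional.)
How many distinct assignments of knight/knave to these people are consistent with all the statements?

2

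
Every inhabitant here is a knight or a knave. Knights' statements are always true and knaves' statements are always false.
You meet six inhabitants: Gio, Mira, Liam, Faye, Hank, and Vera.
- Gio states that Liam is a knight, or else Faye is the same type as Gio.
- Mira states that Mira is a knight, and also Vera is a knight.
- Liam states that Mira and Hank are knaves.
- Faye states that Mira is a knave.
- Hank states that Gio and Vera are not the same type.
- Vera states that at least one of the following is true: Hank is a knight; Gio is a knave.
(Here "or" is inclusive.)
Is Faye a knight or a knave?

Consistent assignments: {Gio=knave, Mira=knave, Liam=knave, Faye=knight, Hank=knight, Vera=knight}
In every consistent assignment, Faye is a knight.

Faye is a knight.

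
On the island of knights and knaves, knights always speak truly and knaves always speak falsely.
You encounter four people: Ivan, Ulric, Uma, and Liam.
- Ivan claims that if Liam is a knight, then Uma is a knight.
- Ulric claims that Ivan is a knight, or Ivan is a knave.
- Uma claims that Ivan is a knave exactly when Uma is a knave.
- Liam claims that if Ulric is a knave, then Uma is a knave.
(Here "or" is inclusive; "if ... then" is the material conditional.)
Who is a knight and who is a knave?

Ivan is a knight, Ulric is a knight, Uma is a knight, and Liam is a knight.

Ivan is a knight, so "if Liam is a knight, then Uma is a knight" must be true — and it is.
Ulric is a knight, so "Ivan is a knight, or Ivan is a knave" must be true — and it is.
Uma is a knight; "Ivan is a knave exactly when Uma is a knave" is true, as required.
Liam is a knight, so "if Ulric is a knave, then Uma is a knave" must be true — and it is.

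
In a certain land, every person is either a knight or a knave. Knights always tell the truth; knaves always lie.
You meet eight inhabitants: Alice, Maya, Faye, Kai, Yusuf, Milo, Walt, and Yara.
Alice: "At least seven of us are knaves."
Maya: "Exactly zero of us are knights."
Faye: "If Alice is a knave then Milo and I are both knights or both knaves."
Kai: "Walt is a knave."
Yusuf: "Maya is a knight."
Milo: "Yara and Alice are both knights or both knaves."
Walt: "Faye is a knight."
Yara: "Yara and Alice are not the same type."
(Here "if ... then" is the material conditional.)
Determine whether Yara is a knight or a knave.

Yara is a knave.

Consistent assignments: {Alice=knave, Maya=knave, Faye=knight, Kai=knave, Yusuf=knave, Milo=knight, Walt=knight, Yara=knave}; {Alice=knave, Maya=knave, Faye=knave, Kai=knight, Yusuf=knave, Milo=knight, Walt=knave, Yara=knave}
In every consistent assignment, Yara is a knave.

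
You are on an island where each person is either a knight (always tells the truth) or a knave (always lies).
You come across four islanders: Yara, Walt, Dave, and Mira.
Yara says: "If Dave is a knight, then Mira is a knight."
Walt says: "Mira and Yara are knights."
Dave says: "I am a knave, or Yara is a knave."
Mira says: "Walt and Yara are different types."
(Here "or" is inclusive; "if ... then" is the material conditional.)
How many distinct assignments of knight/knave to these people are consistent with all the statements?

1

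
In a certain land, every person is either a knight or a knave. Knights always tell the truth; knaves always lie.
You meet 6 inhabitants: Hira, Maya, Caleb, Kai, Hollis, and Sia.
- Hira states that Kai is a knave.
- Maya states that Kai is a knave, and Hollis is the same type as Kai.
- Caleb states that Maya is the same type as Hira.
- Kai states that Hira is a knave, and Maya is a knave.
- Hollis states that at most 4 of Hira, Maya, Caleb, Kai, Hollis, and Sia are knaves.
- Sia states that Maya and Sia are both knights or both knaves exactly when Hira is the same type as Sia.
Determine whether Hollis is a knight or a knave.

Hollis is a knight.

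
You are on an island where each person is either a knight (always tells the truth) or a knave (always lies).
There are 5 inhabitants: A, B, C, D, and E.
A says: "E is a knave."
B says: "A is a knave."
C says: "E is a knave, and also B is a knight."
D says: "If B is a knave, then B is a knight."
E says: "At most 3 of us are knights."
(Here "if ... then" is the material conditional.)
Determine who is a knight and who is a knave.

Knights: B, D, and E. Knaves: A and C.

Suppose A is a knight. Then A's statement "E is a knave" would have to be true. Checking the 16 ways to assign the others, none is consistent with every speaker.
(For instance, with B=knight, C=knave, D=knight, E=knight, A's claim "E is a knave" comes out false where it would need to be true.)
So A must be a knave, making "E is a knave" false. Taking A=knave, B=knight, C=knave, D=knight, E=knight, each remaining statement checks out:
  B (knight): "A is a knave" — true. ✓
  C (knave): "E is a knave, and also B is a knight" — false. ✓
  D (knight): "if B is a knave, then B is a knight" — true. ✓
  E (knight): "at most 3 of us are knights" — true. ✓
This is the unique consistent assignment.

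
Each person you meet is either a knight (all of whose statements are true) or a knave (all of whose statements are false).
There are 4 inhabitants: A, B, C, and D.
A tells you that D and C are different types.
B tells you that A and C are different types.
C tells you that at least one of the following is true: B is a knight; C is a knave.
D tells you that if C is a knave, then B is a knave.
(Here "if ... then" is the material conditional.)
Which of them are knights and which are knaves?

A is a knave, B is a knight, C is a knight, and D is a knight.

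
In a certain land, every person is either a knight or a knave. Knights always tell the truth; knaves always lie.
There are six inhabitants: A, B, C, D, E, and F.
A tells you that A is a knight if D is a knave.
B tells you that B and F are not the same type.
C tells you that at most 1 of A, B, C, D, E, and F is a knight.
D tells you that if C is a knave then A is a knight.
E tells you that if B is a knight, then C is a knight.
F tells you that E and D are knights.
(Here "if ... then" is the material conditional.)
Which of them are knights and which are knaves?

As a knight, A's statement "A is a knight if D is a knave" should be true; it is.
Since B is a knight, "B and F are not the same type" needs to be true, which holds.
C is a knave, and the claim "at most 1 of A, B, C, D, E, and F is a knight" is indeed false.
D is a knight, and the claim "if C is a knave then A is a knight" is indeed true.
Since E is a knave, "if B is a knight, then C is a knight" needs to be false, which holds.
F is a knave; "E and D are knights" is false, as required.

A is a knight, B is a knight, C is a knave, D is a knight, E is a knave, and F is a knave.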